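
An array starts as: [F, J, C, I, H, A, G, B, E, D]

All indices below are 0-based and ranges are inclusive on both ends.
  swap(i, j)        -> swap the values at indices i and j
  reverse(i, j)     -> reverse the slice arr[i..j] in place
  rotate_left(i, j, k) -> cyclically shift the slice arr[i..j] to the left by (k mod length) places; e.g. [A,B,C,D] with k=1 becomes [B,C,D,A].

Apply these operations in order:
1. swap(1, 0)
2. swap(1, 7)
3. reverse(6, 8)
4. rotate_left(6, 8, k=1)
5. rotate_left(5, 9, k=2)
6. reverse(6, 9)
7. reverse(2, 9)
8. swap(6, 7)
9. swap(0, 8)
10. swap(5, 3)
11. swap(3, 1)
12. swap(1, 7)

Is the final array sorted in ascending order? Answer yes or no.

Answer: no

Derivation:
After 1 (swap(1, 0)): [J, F, C, I, H, A, G, B, E, D]
After 2 (swap(1, 7)): [J, B, C, I, H, A, G, F, E, D]
After 3 (reverse(6, 8)): [J, B, C, I, H, A, E, F, G, D]
After 4 (rotate_left(6, 8, k=1)): [J, B, C, I, H, A, F, G, E, D]
After 5 (rotate_left(5, 9, k=2)): [J, B, C, I, H, G, E, D, A, F]
After 6 (reverse(6, 9)): [J, B, C, I, H, G, F, A, D, E]
After 7 (reverse(2, 9)): [J, B, E, D, A, F, G, H, I, C]
After 8 (swap(6, 7)): [J, B, E, D, A, F, H, G, I, C]
After 9 (swap(0, 8)): [I, B, E, D, A, F, H, G, J, C]
After 10 (swap(5, 3)): [I, B, E, F, A, D, H, G, J, C]
After 11 (swap(3, 1)): [I, F, E, B, A, D, H, G, J, C]
After 12 (swap(1, 7)): [I, G, E, B, A, D, H, F, J, C]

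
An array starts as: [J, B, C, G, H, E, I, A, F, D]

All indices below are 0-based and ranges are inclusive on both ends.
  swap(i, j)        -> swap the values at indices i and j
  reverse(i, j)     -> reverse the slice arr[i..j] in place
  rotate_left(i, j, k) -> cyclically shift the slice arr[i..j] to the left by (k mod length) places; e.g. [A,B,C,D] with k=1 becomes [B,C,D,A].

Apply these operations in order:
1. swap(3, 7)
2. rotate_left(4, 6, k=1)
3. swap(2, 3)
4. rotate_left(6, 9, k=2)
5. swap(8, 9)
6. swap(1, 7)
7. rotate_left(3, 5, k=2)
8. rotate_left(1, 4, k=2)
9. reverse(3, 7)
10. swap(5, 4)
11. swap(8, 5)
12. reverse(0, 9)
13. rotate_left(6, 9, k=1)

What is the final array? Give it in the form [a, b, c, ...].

After 1 (swap(3, 7)): [J, B, C, A, H, E, I, G, F, D]
After 2 (rotate_left(4, 6, k=1)): [J, B, C, A, E, I, H, G, F, D]
After 3 (swap(2, 3)): [J, B, A, C, E, I, H, G, F, D]
After 4 (rotate_left(6, 9, k=2)): [J, B, A, C, E, I, F, D, H, G]
After 5 (swap(8, 9)): [J, B, A, C, E, I, F, D, G, H]
After 6 (swap(1, 7)): [J, D, A, C, E, I, F, B, G, H]
After 7 (rotate_left(3, 5, k=2)): [J, D, A, I, C, E, F, B, G, H]
After 8 (rotate_left(1, 4, k=2)): [J, I, C, D, A, E, F, B, G, H]
After 9 (reverse(3, 7)): [J, I, C, B, F, E, A, D, G, H]
After 10 (swap(5, 4)): [J, I, C, B, E, F, A, D, G, H]
After 11 (swap(8, 5)): [J, I, C, B, E, G, A, D, F, H]
After 12 (reverse(0, 9)): [H, F, D, A, G, E, B, C, I, J]
After 13 (rotate_left(6, 9, k=1)): [H, F, D, A, G, E, C, I, J, B]

Answer: [H, F, D, A, G, E, C, I, J, B]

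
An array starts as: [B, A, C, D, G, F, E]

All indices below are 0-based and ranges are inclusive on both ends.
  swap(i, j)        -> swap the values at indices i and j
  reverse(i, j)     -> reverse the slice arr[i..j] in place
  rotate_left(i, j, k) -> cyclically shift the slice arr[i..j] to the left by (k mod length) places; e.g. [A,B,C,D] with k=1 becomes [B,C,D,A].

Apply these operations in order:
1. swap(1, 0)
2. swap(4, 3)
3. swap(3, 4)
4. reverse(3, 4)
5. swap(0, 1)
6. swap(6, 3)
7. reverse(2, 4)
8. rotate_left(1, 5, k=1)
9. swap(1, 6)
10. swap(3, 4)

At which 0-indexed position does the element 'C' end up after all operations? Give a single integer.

Answer: 4

Derivation:
After 1 (swap(1, 0)): [A, B, C, D, G, F, E]
After 2 (swap(4, 3)): [A, B, C, G, D, F, E]
After 3 (swap(3, 4)): [A, B, C, D, G, F, E]
After 4 (reverse(3, 4)): [A, B, C, G, D, F, E]
After 5 (swap(0, 1)): [B, A, C, G, D, F, E]
After 6 (swap(6, 3)): [B, A, C, E, D, F, G]
After 7 (reverse(2, 4)): [B, A, D, E, C, F, G]
After 8 (rotate_left(1, 5, k=1)): [B, D, E, C, F, A, G]
After 9 (swap(1, 6)): [B, G, E, C, F, A, D]
After 10 (swap(3, 4)): [B, G, E, F, C, A, D]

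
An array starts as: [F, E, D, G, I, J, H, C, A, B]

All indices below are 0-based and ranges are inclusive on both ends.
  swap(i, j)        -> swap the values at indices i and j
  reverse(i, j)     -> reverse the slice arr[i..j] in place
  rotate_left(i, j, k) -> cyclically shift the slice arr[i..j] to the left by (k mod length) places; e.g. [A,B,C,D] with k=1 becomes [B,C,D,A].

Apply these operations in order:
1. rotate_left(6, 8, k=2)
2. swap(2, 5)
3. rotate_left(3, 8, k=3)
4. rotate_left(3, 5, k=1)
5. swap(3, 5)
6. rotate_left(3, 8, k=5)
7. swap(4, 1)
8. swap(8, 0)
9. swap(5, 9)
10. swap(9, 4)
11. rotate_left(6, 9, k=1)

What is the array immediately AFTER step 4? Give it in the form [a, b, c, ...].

Answer: [F, E, J, H, C, A, G, I, D, B]

Derivation:
After 1 (rotate_left(6, 8, k=2)): [F, E, D, G, I, J, A, H, C, B]
After 2 (swap(2, 5)): [F, E, J, G, I, D, A, H, C, B]
After 3 (rotate_left(3, 8, k=3)): [F, E, J, A, H, C, G, I, D, B]
After 4 (rotate_left(3, 5, k=1)): [F, E, J, H, C, A, G, I, D, B]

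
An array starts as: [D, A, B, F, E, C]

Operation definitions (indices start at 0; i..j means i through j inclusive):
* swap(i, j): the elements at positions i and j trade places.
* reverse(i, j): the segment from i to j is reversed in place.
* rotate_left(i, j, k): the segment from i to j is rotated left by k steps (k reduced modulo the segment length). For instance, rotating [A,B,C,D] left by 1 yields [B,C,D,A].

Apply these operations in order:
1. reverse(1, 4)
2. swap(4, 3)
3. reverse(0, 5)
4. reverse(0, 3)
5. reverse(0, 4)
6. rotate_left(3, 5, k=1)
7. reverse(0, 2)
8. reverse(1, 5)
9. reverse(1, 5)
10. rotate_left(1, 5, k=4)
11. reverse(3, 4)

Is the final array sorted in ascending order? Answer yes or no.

Answer: no

Derivation:
After 1 (reverse(1, 4)): [D, E, F, B, A, C]
After 2 (swap(4, 3)): [D, E, F, A, B, C]
After 3 (reverse(0, 5)): [C, B, A, F, E, D]
After 4 (reverse(0, 3)): [F, A, B, C, E, D]
After 5 (reverse(0, 4)): [E, C, B, A, F, D]
After 6 (rotate_left(3, 5, k=1)): [E, C, B, F, D, A]
After 7 (reverse(0, 2)): [B, C, E, F, D, A]
After 8 (reverse(1, 5)): [B, A, D, F, E, C]
After 9 (reverse(1, 5)): [B, C, E, F, D, A]
After 10 (rotate_left(1, 5, k=4)): [B, A, C, E, F, D]
After 11 (reverse(3, 4)): [B, A, C, F, E, D]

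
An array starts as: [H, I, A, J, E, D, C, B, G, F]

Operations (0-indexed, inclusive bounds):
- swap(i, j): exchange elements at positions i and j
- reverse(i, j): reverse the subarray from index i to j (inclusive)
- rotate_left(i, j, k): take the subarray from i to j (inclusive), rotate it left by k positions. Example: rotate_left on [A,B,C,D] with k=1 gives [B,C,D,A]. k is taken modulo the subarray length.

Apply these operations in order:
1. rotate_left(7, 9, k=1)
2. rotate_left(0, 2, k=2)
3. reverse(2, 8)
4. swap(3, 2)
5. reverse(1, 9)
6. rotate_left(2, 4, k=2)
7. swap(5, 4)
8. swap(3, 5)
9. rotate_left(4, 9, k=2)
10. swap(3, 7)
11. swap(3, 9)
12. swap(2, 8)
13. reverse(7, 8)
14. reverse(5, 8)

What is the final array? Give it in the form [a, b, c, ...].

Answer: [A, B, D, I, C, J, E, G, F, H]

Derivation:
After 1 (rotate_left(7, 9, k=1)): [H, I, A, J, E, D, C, G, F, B]
After 2 (rotate_left(0, 2, k=2)): [A, H, I, J, E, D, C, G, F, B]
After 3 (reverse(2, 8)): [A, H, F, G, C, D, E, J, I, B]
After 4 (swap(3, 2)): [A, H, G, F, C, D, E, J, I, B]
After 5 (reverse(1, 9)): [A, B, I, J, E, D, C, F, G, H]
After 6 (rotate_left(2, 4, k=2)): [A, B, E, I, J, D, C, F, G, H]
After 7 (swap(5, 4)): [A, B, E, I, D, J, C, F, G, H]
After 8 (swap(3, 5)): [A, B, E, J, D, I, C, F, G, H]
After 9 (rotate_left(4, 9, k=2)): [A, B, E, J, C, F, G, H, D, I]
After 10 (swap(3, 7)): [A, B, E, H, C, F, G, J, D, I]
After 11 (swap(3, 9)): [A, B, E, I, C, F, G, J, D, H]
After 12 (swap(2, 8)): [A, B, D, I, C, F, G, J, E, H]
After 13 (reverse(7, 8)): [A, B, D, I, C, F, G, E, J, H]
After 14 (reverse(5, 8)): [A, B, D, I, C, J, E, G, F, H]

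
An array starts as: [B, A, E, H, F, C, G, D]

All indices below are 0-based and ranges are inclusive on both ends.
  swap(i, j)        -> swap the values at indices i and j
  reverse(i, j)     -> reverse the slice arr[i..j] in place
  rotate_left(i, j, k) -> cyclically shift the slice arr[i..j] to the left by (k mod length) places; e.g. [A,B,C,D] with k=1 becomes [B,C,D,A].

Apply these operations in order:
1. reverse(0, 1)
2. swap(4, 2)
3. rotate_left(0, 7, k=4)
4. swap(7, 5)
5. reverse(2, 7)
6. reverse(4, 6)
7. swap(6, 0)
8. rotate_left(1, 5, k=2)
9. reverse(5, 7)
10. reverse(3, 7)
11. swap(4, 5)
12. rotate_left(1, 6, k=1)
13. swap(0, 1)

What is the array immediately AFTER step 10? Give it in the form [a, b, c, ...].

After 1 (reverse(0, 1)): [A, B, E, H, F, C, G, D]
After 2 (swap(4, 2)): [A, B, F, H, E, C, G, D]
After 3 (rotate_left(0, 7, k=4)): [E, C, G, D, A, B, F, H]
After 4 (swap(7, 5)): [E, C, G, D, A, H, F, B]
After 5 (reverse(2, 7)): [E, C, B, F, H, A, D, G]
After 6 (reverse(4, 6)): [E, C, B, F, D, A, H, G]
After 7 (swap(6, 0)): [H, C, B, F, D, A, E, G]
After 8 (rotate_left(1, 5, k=2)): [H, F, D, A, C, B, E, G]
After 9 (reverse(5, 7)): [H, F, D, A, C, G, E, B]
After 10 (reverse(3, 7)): [H, F, D, B, E, G, C, A]

Answer: [H, F, D, B, E, G, C, A]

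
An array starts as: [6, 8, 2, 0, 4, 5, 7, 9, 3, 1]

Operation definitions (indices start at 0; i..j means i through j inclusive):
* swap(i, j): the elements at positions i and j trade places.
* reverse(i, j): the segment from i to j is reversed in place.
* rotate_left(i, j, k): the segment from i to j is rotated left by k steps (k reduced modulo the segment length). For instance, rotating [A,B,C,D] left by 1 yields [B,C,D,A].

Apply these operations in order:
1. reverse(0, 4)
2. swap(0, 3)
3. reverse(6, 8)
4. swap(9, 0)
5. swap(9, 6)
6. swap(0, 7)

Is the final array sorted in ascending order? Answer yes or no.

Answer: no

Derivation:
After 1 (reverse(0, 4)): [4, 0, 2, 8, 6, 5, 7, 9, 3, 1]
After 2 (swap(0, 3)): [8, 0, 2, 4, 6, 5, 7, 9, 3, 1]
After 3 (reverse(6, 8)): [8, 0, 2, 4, 6, 5, 3, 9, 7, 1]
After 4 (swap(9, 0)): [1, 0, 2, 4, 6, 5, 3, 9, 7, 8]
After 5 (swap(9, 6)): [1, 0, 2, 4, 6, 5, 8, 9, 7, 3]
After 6 (swap(0, 7)): [9, 0, 2, 4, 6, 5, 8, 1, 7, 3]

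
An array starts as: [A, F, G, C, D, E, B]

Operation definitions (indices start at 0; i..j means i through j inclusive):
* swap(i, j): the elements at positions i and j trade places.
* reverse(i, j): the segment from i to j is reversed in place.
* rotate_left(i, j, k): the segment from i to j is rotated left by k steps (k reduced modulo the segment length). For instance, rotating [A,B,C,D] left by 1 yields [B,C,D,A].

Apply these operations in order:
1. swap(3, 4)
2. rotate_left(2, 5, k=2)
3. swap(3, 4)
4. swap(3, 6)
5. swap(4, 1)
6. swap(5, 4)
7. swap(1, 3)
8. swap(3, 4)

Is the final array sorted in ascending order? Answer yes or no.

Answer: yes

Derivation:
After 1 (swap(3, 4)): [A, F, G, D, C, E, B]
After 2 (rotate_left(2, 5, k=2)): [A, F, C, E, G, D, B]
After 3 (swap(3, 4)): [A, F, C, G, E, D, B]
After 4 (swap(3, 6)): [A, F, C, B, E, D, G]
After 5 (swap(4, 1)): [A, E, C, B, F, D, G]
After 6 (swap(5, 4)): [A, E, C, B, D, F, G]
After 7 (swap(1, 3)): [A, B, C, E, D, F, G]
After 8 (swap(3, 4)): [A, B, C, D, E, F, G]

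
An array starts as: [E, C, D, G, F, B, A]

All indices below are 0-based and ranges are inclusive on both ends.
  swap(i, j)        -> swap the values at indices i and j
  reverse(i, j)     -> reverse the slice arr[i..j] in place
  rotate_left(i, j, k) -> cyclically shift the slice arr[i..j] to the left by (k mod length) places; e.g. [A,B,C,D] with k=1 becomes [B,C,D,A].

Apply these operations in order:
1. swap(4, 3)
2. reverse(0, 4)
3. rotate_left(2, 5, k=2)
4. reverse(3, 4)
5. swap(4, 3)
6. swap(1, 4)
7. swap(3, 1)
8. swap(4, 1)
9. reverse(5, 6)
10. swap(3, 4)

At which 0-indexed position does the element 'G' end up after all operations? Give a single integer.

After 1 (swap(4, 3)): [E, C, D, F, G, B, A]
After 2 (reverse(0, 4)): [G, F, D, C, E, B, A]
After 3 (rotate_left(2, 5, k=2)): [G, F, E, B, D, C, A]
After 4 (reverse(3, 4)): [G, F, E, D, B, C, A]
After 5 (swap(4, 3)): [G, F, E, B, D, C, A]
After 6 (swap(1, 4)): [G, D, E, B, F, C, A]
After 7 (swap(3, 1)): [G, B, E, D, F, C, A]
After 8 (swap(4, 1)): [G, F, E, D, B, C, A]
After 9 (reverse(5, 6)): [G, F, E, D, B, A, C]
After 10 (swap(3, 4)): [G, F, E, B, D, A, C]

Answer: 0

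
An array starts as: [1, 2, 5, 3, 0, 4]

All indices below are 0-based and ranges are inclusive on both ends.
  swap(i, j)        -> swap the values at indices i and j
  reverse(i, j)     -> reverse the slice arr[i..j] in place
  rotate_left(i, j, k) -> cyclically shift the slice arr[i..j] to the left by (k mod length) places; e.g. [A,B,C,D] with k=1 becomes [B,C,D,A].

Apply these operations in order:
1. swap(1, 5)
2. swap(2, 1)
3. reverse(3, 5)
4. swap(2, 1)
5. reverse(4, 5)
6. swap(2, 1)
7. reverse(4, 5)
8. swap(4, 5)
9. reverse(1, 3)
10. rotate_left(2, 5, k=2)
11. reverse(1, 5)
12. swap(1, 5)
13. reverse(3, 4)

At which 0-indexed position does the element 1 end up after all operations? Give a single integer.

Answer: 0

Derivation:
After 1 (swap(1, 5)): [1, 4, 5, 3, 0, 2]
After 2 (swap(2, 1)): [1, 5, 4, 3, 0, 2]
After 3 (reverse(3, 5)): [1, 5, 4, 2, 0, 3]
After 4 (swap(2, 1)): [1, 4, 5, 2, 0, 3]
After 5 (reverse(4, 5)): [1, 4, 5, 2, 3, 0]
After 6 (swap(2, 1)): [1, 5, 4, 2, 3, 0]
After 7 (reverse(4, 5)): [1, 5, 4, 2, 0, 3]
After 8 (swap(4, 5)): [1, 5, 4, 2, 3, 0]
After 9 (reverse(1, 3)): [1, 2, 4, 5, 3, 0]
After 10 (rotate_left(2, 5, k=2)): [1, 2, 3, 0, 4, 5]
After 11 (reverse(1, 5)): [1, 5, 4, 0, 3, 2]
After 12 (swap(1, 5)): [1, 2, 4, 0, 3, 5]
After 13 (reverse(3, 4)): [1, 2, 4, 3, 0, 5]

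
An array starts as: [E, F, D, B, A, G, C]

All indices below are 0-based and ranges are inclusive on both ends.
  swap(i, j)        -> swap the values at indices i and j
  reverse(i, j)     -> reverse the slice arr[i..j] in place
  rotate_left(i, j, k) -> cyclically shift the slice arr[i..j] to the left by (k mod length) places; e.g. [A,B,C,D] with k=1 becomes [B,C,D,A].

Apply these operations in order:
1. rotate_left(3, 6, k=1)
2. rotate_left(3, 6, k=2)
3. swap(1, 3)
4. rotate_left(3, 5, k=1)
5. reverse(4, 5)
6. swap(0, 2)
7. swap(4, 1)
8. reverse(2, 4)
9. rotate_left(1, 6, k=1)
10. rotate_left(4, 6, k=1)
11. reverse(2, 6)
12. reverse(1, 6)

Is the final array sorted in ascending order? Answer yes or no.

After 1 (rotate_left(3, 6, k=1)): [E, F, D, A, G, C, B]
After 2 (rotate_left(3, 6, k=2)): [E, F, D, C, B, A, G]
After 3 (swap(1, 3)): [E, C, D, F, B, A, G]
After 4 (rotate_left(3, 5, k=1)): [E, C, D, B, A, F, G]
After 5 (reverse(4, 5)): [E, C, D, B, F, A, G]
After 6 (swap(0, 2)): [D, C, E, B, F, A, G]
After 7 (swap(4, 1)): [D, F, E, B, C, A, G]
After 8 (reverse(2, 4)): [D, F, C, B, E, A, G]
After 9 (rotate_left(1, 6, k=1)): [D, C, B, E, A, G, F]
After 10 (rotate_left(4, 6, k=1)): [D, C, B, E, G, F, A]
After 11 (reverse(2, 6)): [D, C, A, F, G, E, B]
After 12 (reverse(1, 6)): [D, B, E, G, F, A, C]

Answer: no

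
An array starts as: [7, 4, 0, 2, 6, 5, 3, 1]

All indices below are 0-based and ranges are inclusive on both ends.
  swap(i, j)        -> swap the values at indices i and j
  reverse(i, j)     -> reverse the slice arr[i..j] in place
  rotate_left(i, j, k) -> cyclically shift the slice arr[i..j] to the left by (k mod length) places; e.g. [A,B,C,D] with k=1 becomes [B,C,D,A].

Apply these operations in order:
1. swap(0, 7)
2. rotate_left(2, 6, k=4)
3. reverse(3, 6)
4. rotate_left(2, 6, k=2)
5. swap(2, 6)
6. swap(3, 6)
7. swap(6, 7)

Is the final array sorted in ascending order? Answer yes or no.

Answer: no

Derivation:
After 1 (swap(0, 7)): [1, 4, 0, 2, 6, 5, 3, 7]
After 2 (rotate_left(2, 6, k=4)): [1, 4, 3, 0, 2, 6, 5, 7]
After 3 (reverse(3, 6)): [1, 4, 3, 5, 6, 2, 0, 7]
After 4 (rotate_left(2, 6, k=2)): [1, 4, 6, 2, 0, 3, 5, 7]
After 5 (swap(2, 6)): [1, 4, 5, 2, 0, 3, 6, 7]
After 6 (swap(3, 6)): [1, 4, 5, 6, 0, 3, 2, 7]
After 7 (swap(6, 7)): [1, 4, 5, 6, 0, 3, 7, 2]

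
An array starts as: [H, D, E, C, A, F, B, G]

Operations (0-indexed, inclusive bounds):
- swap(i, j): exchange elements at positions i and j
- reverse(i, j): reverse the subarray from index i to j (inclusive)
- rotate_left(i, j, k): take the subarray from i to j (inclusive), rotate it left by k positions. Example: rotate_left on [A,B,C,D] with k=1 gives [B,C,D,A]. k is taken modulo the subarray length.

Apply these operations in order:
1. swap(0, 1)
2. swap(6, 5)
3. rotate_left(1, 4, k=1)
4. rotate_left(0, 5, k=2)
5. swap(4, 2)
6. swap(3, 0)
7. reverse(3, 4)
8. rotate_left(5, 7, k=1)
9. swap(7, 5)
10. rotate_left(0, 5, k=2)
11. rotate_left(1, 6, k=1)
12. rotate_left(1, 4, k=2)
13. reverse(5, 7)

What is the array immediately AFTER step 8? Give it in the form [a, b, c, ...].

After 1 (swap(0, 1)): [D, H, E, C, A, F, B, G]
After 2 (swap(6, 5)): [D, H, E, C, A, B, F, G]
After 3 (rotate_left(1, 4, k=1)): [D, E, C, A, H, B, F, G]
After 4 (rotate_left(0, 5, k=2)): [C, A, H, B, D, E, F, G]
After 5 (swap(4, 2)): [C, A, D, B, H, E, F, G]
After 6 (swap(3, 0)): [B, A, D, C, H, E, F, G]
After 7 (reverse(3, 4)): [B, A, D, H, C, E, F, G]
After 8 (rotate_left(5, 7, k=1)): [B, A, D, H, C, F, G, E]

Answer: [B, A, D, H, C, F, G, E]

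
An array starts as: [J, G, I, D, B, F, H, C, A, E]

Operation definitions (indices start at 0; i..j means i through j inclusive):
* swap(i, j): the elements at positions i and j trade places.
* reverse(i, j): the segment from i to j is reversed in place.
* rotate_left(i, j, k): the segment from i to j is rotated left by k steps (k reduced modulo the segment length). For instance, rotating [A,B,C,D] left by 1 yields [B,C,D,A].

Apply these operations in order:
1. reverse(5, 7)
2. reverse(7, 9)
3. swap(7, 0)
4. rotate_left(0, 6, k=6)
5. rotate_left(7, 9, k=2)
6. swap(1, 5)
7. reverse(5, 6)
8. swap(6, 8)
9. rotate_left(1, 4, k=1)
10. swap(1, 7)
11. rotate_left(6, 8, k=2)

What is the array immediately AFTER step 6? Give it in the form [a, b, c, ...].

After 1 (reverse(5, 7)): [J, G, I, D, B, C, H, F, A, E]
After 2 (reverse(7, 9)): [J, G, I, D, B, C, H, E, A, F]
After 3 (swap(7, 0)): [E, G, I, D, B, C, H, J, A, F]
After 4 (rotate_left(0, 6, k=6)): [H, E, G, I, D, B, C, J, A, F]
After 5 (rotate_left(7, 9, k=2)): [H, E, G, I, D, B, C, F, J, A]
After 6 (swap(1, 5)): [H, B, G, I, D, E, C, F, J, A]

Answer: [H, B, G, I, D, E, C, F, J, A]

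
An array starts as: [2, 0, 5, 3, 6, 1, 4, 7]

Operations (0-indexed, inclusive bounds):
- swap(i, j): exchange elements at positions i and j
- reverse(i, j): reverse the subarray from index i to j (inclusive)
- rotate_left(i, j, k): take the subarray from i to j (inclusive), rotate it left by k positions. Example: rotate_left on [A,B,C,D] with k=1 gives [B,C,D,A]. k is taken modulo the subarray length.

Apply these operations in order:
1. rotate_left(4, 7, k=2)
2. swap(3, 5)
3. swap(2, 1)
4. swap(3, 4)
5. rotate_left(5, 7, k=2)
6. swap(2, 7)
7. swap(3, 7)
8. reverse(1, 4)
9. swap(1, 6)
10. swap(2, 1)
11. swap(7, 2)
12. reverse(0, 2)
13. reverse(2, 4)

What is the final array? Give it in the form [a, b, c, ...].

After 1 (rotate_left(4, 7, k=2)): [2, 0, 5, 3, 4, 7, 6, 1]
After 2 (swap(3, 5)): [2, 0, 5, 7, 4, 3, 6, 1]
After 3 (swap(2, 1)): [2, 5, 0, 7, 4, 3, 6, 1]
After 4 (swap(3, 4)): [2, 5, 0, 4, 7, 3, 6, 1]
After 5 (rotate_left(5, 7, k=2)): [2, 5, 0, 4, 7, 1, 3, 6]
After 6 (swap(2, 7)): [2, 5, 6, 4, 7, 1, 3, 0]
After 7 (swap(3, 7)): [2, 5, 6, 0, 7, 1, 3, 4]
After 8 (reverse(1, 4)): [2, 7, 0, 6, 5, 1, 3, 4]
After 9 (swap(1, 6)): [2, 3, 0, 6, 5, 1, 7, 4]
After 10 (swap(2, 1)): [2, 0, 3, 6, 5, 1, 7, 4]
After 11 (swap(7, 2)): [2, 0, 4, 6, 5, 1, 7, 3]
After 12 (reverse(0, 2)): [4, 0, 2, 6, 5, 1, 7, 3]
After 13 (reverse(2, 4)): [4, 0, 5, 6, 2, 1, 7, 3]

Answer: [4, 0, 5, 6, 2, 1, 7, 3]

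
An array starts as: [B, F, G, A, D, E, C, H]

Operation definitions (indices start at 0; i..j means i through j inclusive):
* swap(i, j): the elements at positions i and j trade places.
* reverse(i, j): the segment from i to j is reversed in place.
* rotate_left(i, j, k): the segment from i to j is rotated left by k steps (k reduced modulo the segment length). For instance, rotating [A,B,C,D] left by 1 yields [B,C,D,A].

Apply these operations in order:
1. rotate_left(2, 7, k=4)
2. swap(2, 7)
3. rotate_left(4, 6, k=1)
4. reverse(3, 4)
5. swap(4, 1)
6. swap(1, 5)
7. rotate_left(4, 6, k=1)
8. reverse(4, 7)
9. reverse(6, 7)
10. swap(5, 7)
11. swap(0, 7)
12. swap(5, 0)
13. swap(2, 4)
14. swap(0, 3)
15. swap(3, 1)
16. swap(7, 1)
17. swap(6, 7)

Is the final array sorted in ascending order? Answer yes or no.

After 1 (rotate_left(2, 7, k=4)): [B, F, C, H, G, A, D, E]
After 2 (swap(2, 7)): [B, F, E, H, G, A, D, C]
After 3 (rotate_left(4, 6, k=1)): [B, F, E, H, A, D, G, C]
After 4 (reverse(3, 4)): [B, F, E, A, H, D, G, C]
After 5 (swap(4, 1)): [B, H, E, A, F, D, G, C]
After 6 (swap(1, 5)): [B, D, E, A, F, H, G, C]
After 7 (rotate_left(4, 6, k=1)): [B, D, E, A, H, G, F, C]
After 8 (reverse(4, 7)): [B, D, E, A, C, F, G, H]
After 9 (reverse(6, 7)): [B, D, E, A, C, F, H, G]
After 10 (swap(5, 7)): [B, D, E, A, C, G, H, F]
After 11 (swap(0, 7)): [F, D, E, A, C, G, H, B]
After 12 (swap(5, 0)): [G, D, E, A, C, F, H, B]
After 13 (swap(2, 4)): [G, D, C, A, E, F, H, B]
After 14 (swap(0, 3)): [A, D, C, G, E, F, H, B]
After 15 (swap(3, 1)): [A, G, C, D, E, F, H, B]
After 16 (swap(7, 1)): [A, B, C, D, E, F, H, G]
After 17 (swap(6, 7)): [A, B, C, D, E, F, G, H]

Answer: yes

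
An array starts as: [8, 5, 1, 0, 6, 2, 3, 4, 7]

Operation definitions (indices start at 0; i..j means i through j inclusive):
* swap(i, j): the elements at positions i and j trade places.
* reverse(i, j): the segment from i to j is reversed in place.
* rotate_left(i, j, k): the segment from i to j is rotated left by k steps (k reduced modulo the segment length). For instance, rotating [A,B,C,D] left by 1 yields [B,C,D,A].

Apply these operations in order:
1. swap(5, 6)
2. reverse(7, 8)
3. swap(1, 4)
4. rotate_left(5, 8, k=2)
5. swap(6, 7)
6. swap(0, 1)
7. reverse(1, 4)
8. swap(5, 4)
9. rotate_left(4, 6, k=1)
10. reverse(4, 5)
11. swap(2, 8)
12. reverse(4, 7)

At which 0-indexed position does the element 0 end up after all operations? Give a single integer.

Answer: 8

Derivation:
After 1 (swap(5, 6)): [8, 5, 1, 0, 6, 3, 2, 4, 7]
After 2 (reverse(7, 8)): [8, 5, 1, 0, 6, 3, 2, 7, 4]
After 3 (swap(1, 4)): [8, 6, 1, 0, 5, 3, 2, 7, 4]
After 4 (rotate_left(5, 8, k=2)): [8, 6, 1, 0, 5, 7, 4, 3, 2]
After 5 (swap(6, 7)): [8, 6, 1, 0, 5, 7, 3, 4, 2]
After 6 (swap(0, 1)): [6, 8, 1, 0, 5, 7, 3, 4, 2]
After 7 (reverse(1, 4)): [6, 5, 0, 1, 8, 7, 3, 4, 2]
After 8 (swap(5, 4)): [6, 5, 0, 1, 7, 8, 3, 4, 2]
After 9 (rotate_left(4, 6, k=1)): [6, 5, 0, 1, 8, 3, 7, 4, 2]
After 10 (reverse(4, 5)): [6, 5, 0, 1, 3, 8, 7, 4, 2]
After 11 (swap(2, 8)): [6, 5, 2, 1, 3, 8, 7, 4, 0]
After 12 (reverse(4, 7)): [6, 5, 2, 1, 4, 7, 8, 3, 0]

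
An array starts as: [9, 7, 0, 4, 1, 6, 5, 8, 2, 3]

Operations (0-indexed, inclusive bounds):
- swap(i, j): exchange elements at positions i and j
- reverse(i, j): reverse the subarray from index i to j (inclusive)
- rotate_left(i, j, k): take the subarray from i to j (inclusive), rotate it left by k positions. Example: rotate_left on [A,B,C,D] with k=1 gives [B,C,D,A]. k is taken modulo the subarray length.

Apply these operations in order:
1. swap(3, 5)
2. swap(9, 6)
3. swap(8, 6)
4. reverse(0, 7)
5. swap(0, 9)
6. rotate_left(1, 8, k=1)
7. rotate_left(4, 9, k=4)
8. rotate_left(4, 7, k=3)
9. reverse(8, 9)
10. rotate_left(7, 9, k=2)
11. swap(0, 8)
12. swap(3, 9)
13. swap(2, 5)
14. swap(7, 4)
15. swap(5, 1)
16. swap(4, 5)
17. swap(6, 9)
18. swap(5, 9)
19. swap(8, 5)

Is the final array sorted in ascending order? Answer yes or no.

After 1 (swap(3, 5)): [9, 7, 0, 6, 1, 4, 5, 8, 2, 3]
After 2 (swap(9, 6)): [9, 7, 0, 6, 1, 4, 3, 8, 2, 5]
After 3 (swap(8, 6)): [9, 7, 0, 6, 1, 4, 2, 8, 3, 5]
After 4 (reverse(0, 7)): [8, 2, 4, 1, 6, 0, 7, 9, 3, 5]
After 5 (swap(0, 9)): [5, 2, 4, 1, 6, 0, 7, 9, 3, 8]
After 6 (rotate_left(1, 8, k=1)): [5, 4, 1, 6, 0, 7, 9, 3, 2, 8]
After 7 (rotate_left(4, 9, k=4)): [5, 4, 1, 6, 2, 8, 0, 7, 9, 3]
After 8 (rotate_left(4, 7, k=3)): [5, 4, 1, 6, 7, 2, 8, 0, 9, 3]
After 9 (reverse(8, 9)): [5, 4, 1, 6, 7, 2, 8, 0, 3, 9]
After 10 (rotate_left(7, 9, k=2)): [5, 4, 1, 6, 7, 2, 8, 9, 0, 3]
After 11 (swap(0, 8)): [0, 4, 1, 6, 7, 2, 8, 9, 5, 3]
After 12 (swap(3, 9)): [0, 4, 1, 3, 7, 2, 8, 9, 5, 6]
After 13 (swap(2, 5)): [0, 4, 2, 3, 7, 1, 8, 9, 5, 6]
After 14 (swap(7, 4)): [0, 4, 2, 3, 9, 1, 8, 7, 5, 6]
After 15 (swap(5, 1)): [0, 1, 2, 3, 9, 4, 8, 7, 5, 6]
After 16 (swap(4, 5)): [0, 1, 2, 3, 4, 9, 8, 7, 5, 6]
After 17 (swap(6, 9)): [0, 1, 2, 3, 4, 9, 6, 7, 5, 8]
After 18 (swap(5, 9)): [0, 1, 2, 3, 4, 8, 6, 7, 5, 9]
After 19 (swap(8, 5)): [0, 1, 2, 3, 4, 5, 6, 7, 8, 9]

Answer: yes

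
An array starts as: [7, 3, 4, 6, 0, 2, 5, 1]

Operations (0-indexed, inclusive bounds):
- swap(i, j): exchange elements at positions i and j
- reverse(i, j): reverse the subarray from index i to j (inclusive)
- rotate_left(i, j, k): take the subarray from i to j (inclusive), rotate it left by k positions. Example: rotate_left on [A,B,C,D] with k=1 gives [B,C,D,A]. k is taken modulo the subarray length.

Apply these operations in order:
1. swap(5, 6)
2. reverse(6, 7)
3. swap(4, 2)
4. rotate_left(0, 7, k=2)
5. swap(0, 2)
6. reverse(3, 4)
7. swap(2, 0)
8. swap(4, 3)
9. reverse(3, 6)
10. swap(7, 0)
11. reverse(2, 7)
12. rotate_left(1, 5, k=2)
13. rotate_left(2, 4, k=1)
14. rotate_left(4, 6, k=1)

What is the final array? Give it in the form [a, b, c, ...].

After 1 (swap(5, 6)): [7, 3, 4, 6, 0, 5, 2, 1]
After 2 (reverse(6, 7)): [7, 3, 4, 6, 0, 5, 1, 2]
After 3 (swap(4, 2)): [7, 3, 0, 6, 4, 5, 1, 2]
After 4 (rotate_left(0, 7, k=2)): [0, 6, 4, 5, 1, 2, 7, 3]
After 5 (swap(0, 2)): [4, 6, 0, 5, 1, 2, 7, 3]
After 6 (reverse(3, 4)): [4, 6, 0, 1, 5, 2, 7, 3]
After 7 (swap(2, 0)): [0, 6, 4, 1, 5, 2, 7, 3]
After 8 (swap(4, 3)): [0, 6, 4, 5, 1, 2, 7, 3]
After 9 (reverse(3, 6)): [0, 6, 4, 7, 2, 1, 5, 3]
After 10 (swap(7, 0)): [3, 6, 4, 7, 2, 1, 5, 0]
After 11 (reverse(2, 7)): [3, 6, 0, 5, 1, 2, 7, 4]
After 12 (rotate_left(1, 5, k=2)): [3, 5, 1, 2, 6, 0, 7, 4]
After 13 (rotate_left(2, 4, k=1)): [3, 5, 2, 6, 1, 0, 7, 4]
After 14 (rotate_left(4, 6, k=1)): [3, 5, 2, 6, 0, 7, 1, 4]

Answer: [3, 5, 2, 6, 0, 7, 1, 4]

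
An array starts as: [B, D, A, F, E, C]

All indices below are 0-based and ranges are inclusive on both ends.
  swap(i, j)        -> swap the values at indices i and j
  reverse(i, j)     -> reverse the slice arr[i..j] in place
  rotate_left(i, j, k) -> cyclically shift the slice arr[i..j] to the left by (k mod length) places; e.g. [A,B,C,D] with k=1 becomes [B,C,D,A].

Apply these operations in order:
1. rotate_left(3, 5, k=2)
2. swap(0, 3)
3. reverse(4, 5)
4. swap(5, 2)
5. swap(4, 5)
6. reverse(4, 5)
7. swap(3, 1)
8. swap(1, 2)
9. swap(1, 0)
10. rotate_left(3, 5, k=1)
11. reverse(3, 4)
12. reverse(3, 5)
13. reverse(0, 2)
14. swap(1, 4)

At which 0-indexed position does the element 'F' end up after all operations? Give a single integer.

Answer: 2

Derivation:
After 1 (rotate_left(3, 5, k=2)): [B, D, A, C, F, E]
After 2 (swap(0, 3)): [C, D, A, B, F, E]
After 3 (reverse(4, 5)): [C, D, A, B, E, F]
After 4 (swap(5, 2)): [C, D, F, B, E, A]
After 5 (swap(4, 5)): [C, D, F, B, A, E]
After 6 (reverse(4, 5)): [C, D, F, B, E, A]
After 7 (swap(3, 1)): [C, B, F, D, E, A]
After 8 (swap(1, 2)): [C, F, B, D, E, A]
After 9 (swap(1, 0)): [F, C, B, D, E, A]
After 10 (rotate_left(3, 5, k=1)): [F, C, B, E, A, D]
After 11 (reverse(3, 4)): [F, C, B, A, E, D]
After 12 (reverse(3, 5)): [F, C, B, D, E, A]
After 13 (reverse(0, 2)): [B, C, F, D, E, A]
After 14 (swap(1, 4)): [B, E, F, D, C, A]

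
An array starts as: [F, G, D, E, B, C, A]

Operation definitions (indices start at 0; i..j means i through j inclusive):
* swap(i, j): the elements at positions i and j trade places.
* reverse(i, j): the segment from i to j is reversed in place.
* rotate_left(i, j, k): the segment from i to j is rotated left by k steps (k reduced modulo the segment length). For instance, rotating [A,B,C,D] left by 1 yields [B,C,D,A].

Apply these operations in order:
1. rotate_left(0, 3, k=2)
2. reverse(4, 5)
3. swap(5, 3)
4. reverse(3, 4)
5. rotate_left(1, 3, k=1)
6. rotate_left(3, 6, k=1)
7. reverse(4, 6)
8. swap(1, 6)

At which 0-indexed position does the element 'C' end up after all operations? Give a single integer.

After 1 (rotate_left(0, 3, k=2)): [D, E, F, G, B, C, A]
After 2 (reverse(4, 5)): [D, E, F, G, C, B, A]
After 3 (swap(5, 3)): [D, E, F, B, C, G, A]
After 4 (reverse(3, 4)): [D, E, F, C, B, G, A]
After 5 (rotate_left(1, 3, k=1)): [D, F, C, E, B, G, A]
After 6 (rotate_left(3, 6, k=1)): [D, F, C, B, G, A, E]
After 7 (reverse(4, 6)): [D, F, C, B, E, A, G]
After 8 (swap(1, 6)): [D, G, C, B, E, A, F]

Answer: 2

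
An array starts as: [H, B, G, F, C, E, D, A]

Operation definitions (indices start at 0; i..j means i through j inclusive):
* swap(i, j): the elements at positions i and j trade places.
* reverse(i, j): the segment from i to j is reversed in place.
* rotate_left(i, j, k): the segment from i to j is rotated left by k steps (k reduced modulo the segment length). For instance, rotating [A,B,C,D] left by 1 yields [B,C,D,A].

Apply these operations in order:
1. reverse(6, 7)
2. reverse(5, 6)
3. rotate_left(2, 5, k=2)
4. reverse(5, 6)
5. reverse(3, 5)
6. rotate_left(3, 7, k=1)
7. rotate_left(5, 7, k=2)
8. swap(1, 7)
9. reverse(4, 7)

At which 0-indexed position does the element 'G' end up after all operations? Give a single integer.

Answer: 3

Derivation:
After 1 (reverse(6, 7)): [H, B, G, F, C, E, A, D]
After 2 (reverse(5, 6)): [H, B, G, F, C, A, E, D]
After 3 (rotate_left(2, 5, k=2)): [H, B, C, A, G, F, E, D]
After 4 (reverse(5, 6)): [H, B, C, A, G, E, F, D]
After 5 (reverse(3, 5)): [H, B, C, E, G, A, F, D]
After 6 (rotate_left(3, 7, k=1)): [H, B, C, G, A, F, D, E]
After 7 (rotate_left(5, 7, k=2)): [H, B, C, G, A, E, F, D]
After 8 (swap(1, 7)): [H, D, C, G, A, E, F, B]
After 9 (reverse(4, 7)): [H, D, C, G, B, F, E, A]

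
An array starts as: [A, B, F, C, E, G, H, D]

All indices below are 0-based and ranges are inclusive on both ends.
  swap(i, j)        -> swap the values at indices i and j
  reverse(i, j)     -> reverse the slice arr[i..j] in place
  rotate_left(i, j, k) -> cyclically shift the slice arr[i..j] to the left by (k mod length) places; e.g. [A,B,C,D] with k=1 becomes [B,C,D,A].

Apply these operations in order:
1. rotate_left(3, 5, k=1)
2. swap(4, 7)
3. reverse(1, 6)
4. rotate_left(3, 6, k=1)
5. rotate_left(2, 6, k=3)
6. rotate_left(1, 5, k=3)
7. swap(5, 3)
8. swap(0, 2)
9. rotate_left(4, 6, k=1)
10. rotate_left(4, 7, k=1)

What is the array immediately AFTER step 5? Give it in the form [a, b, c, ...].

After 1 (rotate_left(3, 5, k=1)): [A, B, F, E, G, C, H, D]
After 2 (swap(4, 7)): [A, B, F, E, D, C, H, G]
After 3 (reverse(1, 6)): [A, H, C, D, E, F, B, G]
After 4 (rotate_left(3, 6, k=1)): [A, H, C, E, F, B, D, G]
After 5 (rotate_left(2, 6, k=3)): [A, H, B, D, C, E, F, G]

Answer: [A, H, B, D, C, E, F, G]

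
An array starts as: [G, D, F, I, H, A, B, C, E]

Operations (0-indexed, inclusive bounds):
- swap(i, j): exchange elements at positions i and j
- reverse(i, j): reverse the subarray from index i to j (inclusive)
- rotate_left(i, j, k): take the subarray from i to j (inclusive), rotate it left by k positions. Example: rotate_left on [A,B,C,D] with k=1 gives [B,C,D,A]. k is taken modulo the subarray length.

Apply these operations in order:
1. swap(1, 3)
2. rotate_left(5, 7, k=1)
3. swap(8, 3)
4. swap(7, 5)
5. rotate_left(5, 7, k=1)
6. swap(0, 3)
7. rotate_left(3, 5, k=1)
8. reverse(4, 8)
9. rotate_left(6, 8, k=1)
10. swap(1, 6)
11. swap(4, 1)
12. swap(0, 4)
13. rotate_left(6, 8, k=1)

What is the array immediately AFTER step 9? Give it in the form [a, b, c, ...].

Answer: [E, I, F, H, D, A, G, C, B]

Derivation:
After 1 (swap(1, 3)): [G, I, F, D, H, A, B, C, E]
After 2 (rotate_left(5, 7, k=1)): [G, I, F, D, H, B, C, A, E]
After 3 (swap(8, 3)): [G, I, F, E, H, B, C, A, D]
After 4 (swap(7, 5)): [G, I, F, E, H, A, C, B, D]
After 5 (rotate_left(5, 7, k=1)): [G, I, F, E, H, C, B, A, D]
After 6 (swap(0, 3)): [E, I, F, G, H, C, B, A, D]
After 7 (rotate_left(3, 5, k=1)): [E, I, F, H, C, G, B, A, D]
After 8 (reverse(4, 8)): [E, I, F, H, D, A, B, G, C]
After 9 (rotate_left(6, 8, k=1)): [E, I, F, H, D, A, G, C, B]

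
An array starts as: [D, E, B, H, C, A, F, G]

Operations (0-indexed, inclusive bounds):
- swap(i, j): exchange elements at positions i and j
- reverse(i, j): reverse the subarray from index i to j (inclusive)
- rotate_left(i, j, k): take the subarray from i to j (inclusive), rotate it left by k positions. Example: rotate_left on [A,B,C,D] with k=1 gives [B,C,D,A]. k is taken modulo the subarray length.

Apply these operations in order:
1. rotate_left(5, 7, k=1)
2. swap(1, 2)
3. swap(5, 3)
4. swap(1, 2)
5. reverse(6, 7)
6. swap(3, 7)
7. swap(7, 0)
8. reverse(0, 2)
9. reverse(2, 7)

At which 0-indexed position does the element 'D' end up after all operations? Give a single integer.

After 1 (rotate_left(5, 7, k=1)): [D, E, B, H, C, F, G, A]
After 2 (swap(1, 2)): [D, B, E, H, C, F, G, A]
After 3 (swap(5, 3)): [D, B, E, F, C, H, G, A]
After 4 (swap(1, 2)): [D, E, B, F, C, H, G, A]
After 5 (reverse(6, 7)): [D, E, B, F, C, H, A, G]
After 6 (swap(3, 7)): [D, E, B, G, C, H, A, F]
After 7 (swap(7, 0)): [F, E, B, G, C, H, A, D]
After 8 (reverse(0, 2)): [B, E, F, G, C, H, A, D]
After 9 (reverse(2, 7)): [B, E, D, A, H, C, G, F]

Answer: 2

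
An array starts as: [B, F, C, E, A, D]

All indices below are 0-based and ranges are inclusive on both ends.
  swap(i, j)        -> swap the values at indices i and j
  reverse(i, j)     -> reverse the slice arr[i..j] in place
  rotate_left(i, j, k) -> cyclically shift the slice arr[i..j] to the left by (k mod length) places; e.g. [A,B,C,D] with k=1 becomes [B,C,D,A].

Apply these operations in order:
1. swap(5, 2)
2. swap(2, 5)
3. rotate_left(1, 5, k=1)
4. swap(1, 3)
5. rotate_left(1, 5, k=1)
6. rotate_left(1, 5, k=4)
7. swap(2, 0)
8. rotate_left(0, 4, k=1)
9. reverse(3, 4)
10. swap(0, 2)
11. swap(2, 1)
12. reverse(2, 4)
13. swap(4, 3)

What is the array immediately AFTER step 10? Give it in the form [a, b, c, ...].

Answer: [C, B, A, E, D, F]

Derivation:
After 1 (swap(5, 2)): [B, F, D, E, A, C]
After 2 (swap(2, 5)): [B, F, C, E, A, D]
After 3 (rotate_left(1, 5, k=1)): [B, C, E, A, D, F]
After 4 (swap(1, 3)): [B, A, E, C, D, F]
After 5 (rotate_left(1, 5, k=1)): [B, E, C, D, F, A]
After 6 (rotate_left(1, 5, k=4)): [B, A, E, C, D, F]
After 7 (swap(2, 0)): [E, A, B, C, D, F]
After 8 (rotate_left(0, 4, k=1)): [A, B, C, D, E, F]
After 9 (reverse(3, 4)): [A, B, C, E, D, F]
After 10 (swap(0, 2)): [C, B, A, E, D, F]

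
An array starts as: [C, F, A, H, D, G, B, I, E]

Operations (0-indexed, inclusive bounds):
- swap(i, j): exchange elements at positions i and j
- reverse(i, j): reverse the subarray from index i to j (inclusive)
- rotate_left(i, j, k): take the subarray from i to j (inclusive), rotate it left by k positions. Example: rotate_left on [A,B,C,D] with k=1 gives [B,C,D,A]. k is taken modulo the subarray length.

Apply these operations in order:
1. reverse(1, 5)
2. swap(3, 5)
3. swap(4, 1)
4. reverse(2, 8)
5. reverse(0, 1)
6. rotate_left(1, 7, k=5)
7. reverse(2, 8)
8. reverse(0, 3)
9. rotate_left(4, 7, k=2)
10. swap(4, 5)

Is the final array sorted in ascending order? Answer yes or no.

After 1 (reverse(1, 5)): [C, G, D, H, A, F, B, I, E]
After 2 (swap(3, 5)): [C, G, D, F, A, H, B, I, E]
After 3 (swap(4, 1)): [C, A, D, F, G, H, B, I, E]
After 4 (reverse(2, 8)): [C, A, E, I, B, H, G, F, D]
After 5 (reverse(0, 1)): [A, C, E, I, B, H, G, F, D]
After 6 (rotate_left(1, 7, k=5)): [A, G, F, C, E, I, B, H, D]
After 7 (reverse(2, 8)): [A, G, D, H, B, I, E, C, F]
After 8 (reverse(0, 3)): [H, D, G, A, B, I, E, C, F]
After 9 (rotate_left(4, 7, k=2)): [H, D, G, A, E, C, B, I, F]
After 10 (swap(4, 5)): [H, D, G, A, C, E, B, I, F]

Answer: no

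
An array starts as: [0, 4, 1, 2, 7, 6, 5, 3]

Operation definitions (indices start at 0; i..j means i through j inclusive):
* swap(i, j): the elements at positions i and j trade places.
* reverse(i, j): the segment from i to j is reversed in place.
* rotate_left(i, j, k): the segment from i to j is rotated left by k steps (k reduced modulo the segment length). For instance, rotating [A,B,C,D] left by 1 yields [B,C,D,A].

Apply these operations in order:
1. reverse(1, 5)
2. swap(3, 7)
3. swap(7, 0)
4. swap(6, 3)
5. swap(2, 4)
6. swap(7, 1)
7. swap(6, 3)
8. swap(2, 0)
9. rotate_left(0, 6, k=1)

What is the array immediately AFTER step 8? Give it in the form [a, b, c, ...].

After 1 (reverse(1, 5)): [0, 6, 7, 2, 1, 4, 5, 3]
After 2 (swap(3, 7)): [0, 6, 7, 3, 1, 4, 5, 2]
After 3 (swap(7, 0)): [2, 6, 7, 3, 1, 4, 5, 0]
After 4 (swap(6, 3)): [2, 6, 7, 5, 1, 4, 3, 0]
After 5 (swap(2, 4)): [2, 6, 1, 5, 7, 4, 3, 0]
After 6 (swap(7, 1)): [2, 0, 1, 5, 7, 4, 3, 6]
After 7 (swap(6, 3)): [2, 0, 1, 3, 7, 4, 5, 6]
After 8 (swap(2, 0)): [1, 0, 2, 3, 7, 4, 5, 6]

Answer: [1, 0, 2, 3, 7, 4, 5, 6]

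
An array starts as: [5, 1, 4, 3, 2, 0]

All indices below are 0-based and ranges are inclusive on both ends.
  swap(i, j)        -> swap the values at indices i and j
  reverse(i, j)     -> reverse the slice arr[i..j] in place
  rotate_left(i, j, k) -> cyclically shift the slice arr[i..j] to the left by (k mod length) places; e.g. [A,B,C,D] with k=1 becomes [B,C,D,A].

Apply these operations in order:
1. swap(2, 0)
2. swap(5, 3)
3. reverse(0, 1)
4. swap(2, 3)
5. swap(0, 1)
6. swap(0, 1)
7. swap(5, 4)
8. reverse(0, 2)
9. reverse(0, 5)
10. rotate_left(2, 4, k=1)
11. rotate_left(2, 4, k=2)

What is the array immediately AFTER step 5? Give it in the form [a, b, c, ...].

After 1 (swap(2, 0)): [4, 1, 5, 3, 2, 0]
After 2 (swap(5, 3)): [4, 1, 5, 0, 2, 3]
After 3 (reverse(0, 1)): [1, 4, 5, 0, 2, 3]
After 4 (swap(2, 3)): [1, 4, 0, 5, 2, 3]
After 5 (swap(0, 1)): [4, 1, 0, 5, 2, 3]

Answer: [4, 1, 0, 5, 2, 3]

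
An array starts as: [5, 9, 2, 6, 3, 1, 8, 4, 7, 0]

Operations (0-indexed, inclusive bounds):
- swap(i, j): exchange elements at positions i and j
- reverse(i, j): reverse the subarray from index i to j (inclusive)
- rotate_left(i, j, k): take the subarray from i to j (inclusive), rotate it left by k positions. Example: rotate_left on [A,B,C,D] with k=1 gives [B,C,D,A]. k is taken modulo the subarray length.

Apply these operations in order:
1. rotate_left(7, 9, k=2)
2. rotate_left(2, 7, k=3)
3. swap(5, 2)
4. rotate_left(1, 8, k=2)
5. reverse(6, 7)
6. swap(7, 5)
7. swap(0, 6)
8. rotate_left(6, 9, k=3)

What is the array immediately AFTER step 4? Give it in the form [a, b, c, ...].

Answer: [5, 8, 0, 1, 6, 3, 4, 9, 2, 7]

Derivation:
After 1 (rotate_left(7, 9, k=2)): [5, 9, 2, 6, 3, 1, 8, 0, 4, 7]
After 2 (rotate_left(2, 7, k=3)): [5, 9, 1, 8, 0, 2, 6, 3, 4, 7]
After 3 (swap(5, 2)): [5, 9, 2, 8, 0, 1, 6, 3, 4, 7]
After 4 (rotate_left(1, 8, k=2)): [5, 8, 0, 1, 6, 3, 4, 9, 2, 7]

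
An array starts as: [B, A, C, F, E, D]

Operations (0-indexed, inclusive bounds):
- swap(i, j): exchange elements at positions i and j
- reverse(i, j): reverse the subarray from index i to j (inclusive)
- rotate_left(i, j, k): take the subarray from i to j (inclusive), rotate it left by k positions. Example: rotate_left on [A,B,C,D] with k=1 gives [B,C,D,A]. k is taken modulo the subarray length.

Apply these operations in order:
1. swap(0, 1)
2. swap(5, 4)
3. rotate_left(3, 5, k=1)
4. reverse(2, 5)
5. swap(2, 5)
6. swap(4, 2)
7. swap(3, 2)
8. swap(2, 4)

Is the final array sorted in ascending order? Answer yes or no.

Answer: yes

Derivation:
After 1 (swap(0, 1)): [A, B, C, F, E, D]
After 2 (swap(5, 4)): [A, B, C, F, D, E]
After 3 (rotate_left(3, 5, k=1)): [A, B, C, D, E, F]
After 4 (reverse(2, 5)): [A, B, F, E, D, C]
After 5 (swap(2, 5)): [A, B, C, E, D, F]
After 6 (swap(4, 2)): [A, B, D, E, C, F]
After 7 (swap(3, 2)): [A, B, E, D, C, F]
After 8 (swap(2, 4)): [A, B, C, D, E, F]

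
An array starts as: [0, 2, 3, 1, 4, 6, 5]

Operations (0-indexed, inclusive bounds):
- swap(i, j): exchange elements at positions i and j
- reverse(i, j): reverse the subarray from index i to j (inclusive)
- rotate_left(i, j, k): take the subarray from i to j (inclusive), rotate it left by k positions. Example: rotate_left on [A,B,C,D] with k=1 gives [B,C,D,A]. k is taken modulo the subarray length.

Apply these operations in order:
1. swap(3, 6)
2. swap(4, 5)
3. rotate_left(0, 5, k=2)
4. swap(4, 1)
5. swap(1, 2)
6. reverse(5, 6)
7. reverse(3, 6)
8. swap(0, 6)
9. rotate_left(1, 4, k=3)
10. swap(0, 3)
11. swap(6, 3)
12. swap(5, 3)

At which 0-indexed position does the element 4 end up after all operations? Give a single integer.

After 1 (swap(3, 6)): [0, 2, 3, 5, 4, 6, 1]
After 2 (swap(4, 5)): [0, 2, 3, 5, 6, 4, 1]
After 3 (rotate_left(0, 5, k=2)): [3, 5, 6, 4, 0, 2, 1]
After 4 (swap(4, 1)): [3, 0, 6, 4, 5, 2, 1]
After 5 (swap(1, 2)): [3, 6, 0, 4, 5, 2, 1]
After 6 (reverse(5, 6)): [3, 6, 0, 4, 5, 1, 2]
After 7 (reverse(3, 6)): [3, 6, 0, 2, 1, 5, 4]
After 8 (swap(0, 6)): [4, 6, 0, 2, 1, 5, 3]
After 9 (rotate_left(1, 4, k=3)): [4, 1, 6, 0, 2, 5, 3]
After 10 (swap(0, 3)): [0, 1, 6, 4, 2, 5, 3]
After 11 (swap(6, 3)): [0, 1, 6, 3, 2, 5, 4]
After 12 (swap(5, 3)): [0, 1, 6, 5, 2, 3, 4]

Answer: 6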